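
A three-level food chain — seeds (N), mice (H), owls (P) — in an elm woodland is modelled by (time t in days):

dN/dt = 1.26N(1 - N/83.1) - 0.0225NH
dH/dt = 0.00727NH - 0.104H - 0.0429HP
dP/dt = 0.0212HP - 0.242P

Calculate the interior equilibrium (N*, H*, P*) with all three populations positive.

N* ≈ 66.2, H* ≈ 11.4, P* ≈ 8.79

From dP/dt = 0: 0.0212H* = 0.242, so H* = 11.4.
From dN/dt = 0: 1.26(1 - N*/83.1) = 0.0225·11.4, giving N* = 83.1·(1 - 0.204) = 66.2.
From dH/dt = 0: 0.00727·66.2 - 0.104 = 0.0429P*, so P* = 0.377/0.0429 = 8.79.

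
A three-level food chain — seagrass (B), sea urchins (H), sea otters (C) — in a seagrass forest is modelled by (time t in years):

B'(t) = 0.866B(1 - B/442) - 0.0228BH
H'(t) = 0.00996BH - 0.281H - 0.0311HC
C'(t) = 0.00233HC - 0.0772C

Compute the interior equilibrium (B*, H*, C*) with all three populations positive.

From dC/dt = 0: 0.00233H* = 0.0772, so H* = 33.1.
From dB/dt = 0: 0.866(1 - B*/442) = 0.0228·33.1, giving B* = 442·(1 - 0.872) = 56.4.
From dH/dt = 0: 0.00996·56.4 - 0.281 = 0.0311C*, so C* = 0.281/0.0311 = 9.04.

B* ≈ 56.4, H* ≈ 33.1, C* ≈ 9.04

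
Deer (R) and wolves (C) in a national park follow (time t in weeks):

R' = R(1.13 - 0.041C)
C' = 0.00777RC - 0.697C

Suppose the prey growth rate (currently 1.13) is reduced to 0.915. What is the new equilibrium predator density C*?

C* ≈ 22.3

At the interior fixed point, setting dR/dt = 0 with R > 0 fixes C* = (prey growth rate)/(RC coefficient) — independent of the other coefficients.
With the change, C* = 0.915/0.041 = 22.3; it falls from 27.6.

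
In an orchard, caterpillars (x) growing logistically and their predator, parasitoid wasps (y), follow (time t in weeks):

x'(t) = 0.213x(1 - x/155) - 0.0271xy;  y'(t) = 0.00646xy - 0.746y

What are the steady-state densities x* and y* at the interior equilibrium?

x* ≈ 115, y* ≈ 2

From dy/dt = 0 with y > 0: 0.00646x* = 0.746, so x* = 115.
Substitute into dx/dt = 0: 0.213(1 - 115/155) = 0.0271y*.
The bracket is 0.255, giving y* = 0.0543/0.0271 = 2.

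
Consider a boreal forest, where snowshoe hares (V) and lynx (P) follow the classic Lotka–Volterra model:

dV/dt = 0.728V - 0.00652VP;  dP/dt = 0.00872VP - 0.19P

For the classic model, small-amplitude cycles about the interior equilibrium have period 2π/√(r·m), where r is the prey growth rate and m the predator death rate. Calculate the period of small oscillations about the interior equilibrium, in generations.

Here r = 0.728 and m = 0.19, so r·m = 0.138.
ω = √0.138 = 0.372 per generation, hence T = 2π/ω ≈ 16.9 generations.

T ≈ 16.9 generations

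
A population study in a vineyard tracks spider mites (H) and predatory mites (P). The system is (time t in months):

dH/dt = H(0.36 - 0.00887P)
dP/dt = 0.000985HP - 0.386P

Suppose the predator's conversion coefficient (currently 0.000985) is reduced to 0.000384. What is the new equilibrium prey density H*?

At the interior fixed point, setting dP/dt = 0 with P > 0 fixes H* = (predator death rate)/(HP coefficient) — independent of the other coefficients.
With the change, H* = 0.386/0.000384 = 1010; it rises from 392.

H* ≈ 1010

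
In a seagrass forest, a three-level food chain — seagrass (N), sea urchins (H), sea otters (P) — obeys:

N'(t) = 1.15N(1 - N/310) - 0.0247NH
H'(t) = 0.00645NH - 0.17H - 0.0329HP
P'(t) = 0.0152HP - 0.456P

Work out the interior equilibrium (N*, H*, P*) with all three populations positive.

N* ≈ 110, H* ≈ 30, P* ≈ 16.4

From dP/dt = 0: 0.0152H* = 0.456, so H* = 30.
From dN/dt = 0: 1.15(1 - N*/310) = 0.0247·30, giving N* = 310·(1 - 0.644) = 110.
From dH/dt = 0: 0.00645·110 - 0.17 = 0.0329P*, so P* = 0.541/0.0329 = 16.4.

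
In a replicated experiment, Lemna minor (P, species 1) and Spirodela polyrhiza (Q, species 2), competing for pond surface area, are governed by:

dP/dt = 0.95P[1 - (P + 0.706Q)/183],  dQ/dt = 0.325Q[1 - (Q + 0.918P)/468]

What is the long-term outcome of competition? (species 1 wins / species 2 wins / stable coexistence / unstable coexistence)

Compare the nullcline intercepts: K1/α12 = 183/0.706 = 259 < K2 = 468; K2/α21 = 468/0.918 = 510 > K1 = 183.
Since the inequalities point opposite ways, species 2 can invade but species 1 cannot.

species 2 excludes species 1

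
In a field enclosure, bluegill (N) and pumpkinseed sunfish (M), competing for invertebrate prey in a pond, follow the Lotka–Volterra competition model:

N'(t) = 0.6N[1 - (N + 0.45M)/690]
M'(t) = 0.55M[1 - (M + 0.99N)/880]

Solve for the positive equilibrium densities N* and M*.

Setting both brackets to zero gives the nullclines N + 0.45M = 690 and 0.99N + M = 880.
Substituting M = 880 - 0.99N into the first: N(1 - 0.45·0.99) = 690 - 0.45·880.
So N* = 294/0.554 = 530, and then M* = 880 - 0.99·530 = 355.

N* ≈ 530, M* ≈ 355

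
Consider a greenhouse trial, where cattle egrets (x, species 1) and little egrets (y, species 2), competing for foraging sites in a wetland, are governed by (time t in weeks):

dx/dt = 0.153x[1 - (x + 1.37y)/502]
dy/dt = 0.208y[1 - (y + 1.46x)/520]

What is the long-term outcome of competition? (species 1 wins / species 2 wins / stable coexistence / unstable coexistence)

unstable coexistence (outcome depends on initial conditions)

Compare the nullcline intercepts: K1/α12 = 502/1.37 = 366 < K2 = 520; K2/α21 = 520/1.46 = 356 < K1 = 502.
Since both are reversed, neither can invade when rare; the interior point is a saddle.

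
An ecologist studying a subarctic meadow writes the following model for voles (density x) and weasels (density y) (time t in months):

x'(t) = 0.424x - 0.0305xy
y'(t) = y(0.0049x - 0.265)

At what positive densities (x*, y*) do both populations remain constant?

Set dy/dt = 0 with y > 0: 0.0049x - 0.265 = 0, so x* = 0.265/0.0049 = 54.1.
Set dx/dt = 0 with x > 0: 0.424 - 0.0305y = 0, so y* = 0.424/0.0305 = 13.9.

x* ≈ 54.1, y* ≈ 13.9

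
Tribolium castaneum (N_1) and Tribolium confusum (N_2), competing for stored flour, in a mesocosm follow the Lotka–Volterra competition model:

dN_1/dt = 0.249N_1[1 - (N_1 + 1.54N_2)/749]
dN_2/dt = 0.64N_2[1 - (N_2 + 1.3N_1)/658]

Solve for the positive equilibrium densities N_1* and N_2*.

Setting both brackets to zero gives the nullclines N_1 + 1.54N_2 = 749 and 1.3N_1 + N_2 = 658.
Substituting N_2 = 658 - 1.3N_1 into the first: N_1(1 - 1.54·1.3) = 749 - 1.54·658.
So N_1* = -264/-1 = 264, and then N_2* = 658 - 1.3·264 = 315.

N_1* ≈ 264, N_2* ≈ 315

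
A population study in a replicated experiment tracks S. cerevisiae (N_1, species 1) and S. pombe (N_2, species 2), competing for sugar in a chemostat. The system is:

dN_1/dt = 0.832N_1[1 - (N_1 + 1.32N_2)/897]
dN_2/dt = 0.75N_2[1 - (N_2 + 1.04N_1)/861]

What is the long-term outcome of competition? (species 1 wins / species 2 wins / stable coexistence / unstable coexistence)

unstable coexistence (outcome depends on initial conditions)

Compare the nullcline intercepts: K1/α12 = 897/1.32 = 680 < K2 = 861; K2/α21 = 861/1.04 = 828 < K1 = 897.
Since both are reversed, neither can invade when rare; the interior point is a saddle.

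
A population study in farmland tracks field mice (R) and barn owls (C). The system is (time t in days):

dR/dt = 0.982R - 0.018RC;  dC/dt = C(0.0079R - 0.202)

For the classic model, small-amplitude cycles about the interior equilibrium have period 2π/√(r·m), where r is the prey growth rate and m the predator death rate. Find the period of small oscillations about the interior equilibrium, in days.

Here r = 0.982 and m = 0.202, so r·m = 0.198.
ω = √0.198 = 0.445 per day, hence T = 2π/ω ≈ 14.1 days.

T ≈ 14.1 days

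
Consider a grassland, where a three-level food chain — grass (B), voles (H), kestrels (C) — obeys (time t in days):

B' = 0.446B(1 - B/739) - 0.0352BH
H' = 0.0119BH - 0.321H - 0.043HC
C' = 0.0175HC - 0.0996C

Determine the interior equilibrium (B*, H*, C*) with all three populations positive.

From dC/dt = 0: 0.0175H* = 0.0996, so H* = 5.69.
From dB/dt = 0: 0.446(1 - B*/739) = 0.0352·5.69, giving B* = 739·(1 - 0.449) = 407.
From dH/dt = 0: 0.0119·407 - 0.321 = 0.043C*, so C* = 4.52/0.043 = 105.

B* ≈ 407, H* ≈ 5.69, C* ≈ 105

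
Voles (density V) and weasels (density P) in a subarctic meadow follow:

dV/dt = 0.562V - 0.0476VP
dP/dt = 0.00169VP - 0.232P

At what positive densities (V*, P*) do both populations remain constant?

V* ≈ 137, P* ≈ 11.8

Set dP/dt = 0 with P > 0: 0.00169V - 0.232 = 0, so V* = 0.232/0.00169 = 137.
Set dV/dt = 0 with V > 0: 0.562 - 0.0476P = 0, so P* = 0.562/0.0476 = 11.8.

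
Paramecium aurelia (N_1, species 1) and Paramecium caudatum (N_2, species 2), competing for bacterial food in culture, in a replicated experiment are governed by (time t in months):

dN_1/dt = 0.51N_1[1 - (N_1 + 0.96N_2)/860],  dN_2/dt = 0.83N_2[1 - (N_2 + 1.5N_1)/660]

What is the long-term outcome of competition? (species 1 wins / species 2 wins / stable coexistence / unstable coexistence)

species 1 excludes species 2

Compare the nullcline intercepts: K1/α12 = 860/0.96 = 896 > K2 = 660; K2/α21 = 660/1.5 = 440 < K1 = 860.
Since the inequalities point opposite ways, species 1 can invade but species 2 cannot.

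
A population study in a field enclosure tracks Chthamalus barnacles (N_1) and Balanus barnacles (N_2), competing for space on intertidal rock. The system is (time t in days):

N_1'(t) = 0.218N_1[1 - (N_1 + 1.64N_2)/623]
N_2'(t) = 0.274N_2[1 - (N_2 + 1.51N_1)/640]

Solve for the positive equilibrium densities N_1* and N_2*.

N_1* ≈ 289, N_2* ≈ 204

Setting both brackets to zero gives the nullclines N_1 + 1.64N_2 = 623 and 1.51N_1 + N_2 = 640.
Substituting N_2 = 640 - 1.51N_1 into the first: N_1(1 - 1.64·1.51) = 623 - 1.64·640.
So N_1* = -427/-1.48 = 289, and then N_2* = 640 - 1.51·289 = 204.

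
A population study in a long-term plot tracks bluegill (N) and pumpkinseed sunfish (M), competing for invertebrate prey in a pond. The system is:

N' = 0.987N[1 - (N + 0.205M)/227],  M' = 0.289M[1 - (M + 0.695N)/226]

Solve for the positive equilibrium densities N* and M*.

Setting both brackets to zero gives the nullclines N + 0.205M = 227 and 0.695N + M = 226.
Substituting M = 226 - 0.695N into the first: N(1 - 0.205·0.695) = 227 - 0.205·226.
So N* = 181/0.858 = 211, and then M* = 226 - 0.695·211 = 79.6.

N* ≈ 211, M* ≈ 79.6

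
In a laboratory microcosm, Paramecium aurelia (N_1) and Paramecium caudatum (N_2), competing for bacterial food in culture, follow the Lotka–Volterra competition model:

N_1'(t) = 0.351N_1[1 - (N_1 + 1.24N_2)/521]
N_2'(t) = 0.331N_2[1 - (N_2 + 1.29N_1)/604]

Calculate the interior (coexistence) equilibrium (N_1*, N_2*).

N_1* ≈ 380, N_2* ≈ 114

Setting both brackets to zero gives the nullclines N_1 + 1.24N_2 = 521 and 1.29N_1 + N_2 = 604.
Substituting N_2 = 604 - 1.29N_1 into the first: N_1(1 - 1.24·1.29) = 521 - 1.24·604.
So N_1* = -228/-0.6 = 380, and then N_2* = 604 - 1.29·380 = 114.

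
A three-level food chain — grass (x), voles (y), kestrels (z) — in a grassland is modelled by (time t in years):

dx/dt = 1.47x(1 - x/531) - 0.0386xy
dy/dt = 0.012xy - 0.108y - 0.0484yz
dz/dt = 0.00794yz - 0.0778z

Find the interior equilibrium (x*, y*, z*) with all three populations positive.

x* ≈ 394, y* ≈ 9.8, z* ≈ 95.5

From dz/dt = 0: 0.00794y* = 0.0778, so y* = 9.8.
From dx/dt = 0: 1.47(1 - x*/531) = 0.0386·9.8, giving x* = 531·(1 - 0.257) = 394.
From dy/dt = 0: 0.012·394 - 0.108 = 0.0484z*, so z* = 4.62/0.0484 = 95.5.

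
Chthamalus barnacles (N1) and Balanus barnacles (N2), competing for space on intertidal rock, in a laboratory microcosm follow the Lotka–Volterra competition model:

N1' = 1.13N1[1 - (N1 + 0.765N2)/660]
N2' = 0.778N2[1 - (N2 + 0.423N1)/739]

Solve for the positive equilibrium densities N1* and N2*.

Setting both brackets to zero gives the nullclines N1 + 0.765N2 = 660 and 0.423N1 + N2 = 739.
Substituting N2 = 739 - 0.423N1 into the first: N1(1 - 0.765·0.423) = 660 - 0.765·739.
So N1* = 94.7/0.676 = 140, and then N2* = 739 - 0.423·140 = 680.

N1* ≈ 140, N2* ≈ 680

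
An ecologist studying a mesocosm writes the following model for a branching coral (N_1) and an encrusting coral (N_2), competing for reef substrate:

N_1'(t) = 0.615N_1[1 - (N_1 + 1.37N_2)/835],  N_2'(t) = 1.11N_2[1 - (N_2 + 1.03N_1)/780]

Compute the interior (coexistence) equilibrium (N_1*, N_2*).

Setting both brackets to zero gives the nullclines N_1 + 1.37N_2 = 835 and 1.03N_1 + N_2 = 780.
Substituting N_2 = 780 - 1.03N_1 into the first: N_1(1 - 1.37·1.03) = 835 - 1.37·780.
So N_1* = -234/-0.411 = 568, and then N_2* = 780 - 1.03·568 = 195.

N_1* ≈ 568, N_2* ≈ 195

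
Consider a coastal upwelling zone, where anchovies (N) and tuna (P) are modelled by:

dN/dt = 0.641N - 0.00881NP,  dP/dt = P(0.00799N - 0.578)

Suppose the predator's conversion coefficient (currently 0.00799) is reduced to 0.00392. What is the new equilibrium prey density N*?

At the interior fixed point, setting dP/dt = 0 with P > 0 fixes N* = (predator death rate)/(NP coefficient) — independent of the other coefficients.
With the change, N* = 0.578/0.00392 = 147; it rises from 72.3.

N* ≈ 147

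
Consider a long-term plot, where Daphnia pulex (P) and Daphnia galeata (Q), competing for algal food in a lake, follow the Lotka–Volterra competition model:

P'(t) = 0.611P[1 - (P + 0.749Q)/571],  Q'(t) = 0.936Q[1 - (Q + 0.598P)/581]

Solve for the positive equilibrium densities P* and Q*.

P* ≈ 246, Q* ≈ 434

Setting both brackets to zero gives the nullclines P + 0.749Q = 571 and 0.598P + Q = 581.
Substituting Q = 581 - 0.598P into the first: P(1 - 0.749·0.598) = 571 - 0.749·581.
So P* = 136/0.552 = 246, and then Q* = 581 - 0.598·246 = 434.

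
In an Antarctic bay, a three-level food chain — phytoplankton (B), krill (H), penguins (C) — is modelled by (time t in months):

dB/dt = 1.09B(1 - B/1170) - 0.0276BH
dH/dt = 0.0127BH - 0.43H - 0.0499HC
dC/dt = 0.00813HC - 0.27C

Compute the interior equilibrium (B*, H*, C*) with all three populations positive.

B* ≈ 186, H* ≈ 33.2, C* ≈ 38.8

From dC/dt = 0: 0.00813H* = 0.27, so H* = 33.2.
From dB/dt = 0: 1.09(1 - B*/1170) = 0.0276·33.2, giving B* = 1170·(1 - 0.841) = 186.
From dH/dt = 0: 0.0127·186 - 0.43 = 0.0499C*, so C* = 1.93/0.0499 = 38.8.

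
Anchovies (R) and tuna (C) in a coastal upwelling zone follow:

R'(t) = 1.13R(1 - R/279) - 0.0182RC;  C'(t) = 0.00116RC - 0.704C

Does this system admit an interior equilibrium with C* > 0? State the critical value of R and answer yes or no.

Threshold R = 607; K < 607, so no, the predator goes extinct.

The predator equation gives dC/dt > 0 only when R > 0.704/0.00116 = 607.
Without the predator, R → K = 279. Since 279 < 607, the predator cannot invade.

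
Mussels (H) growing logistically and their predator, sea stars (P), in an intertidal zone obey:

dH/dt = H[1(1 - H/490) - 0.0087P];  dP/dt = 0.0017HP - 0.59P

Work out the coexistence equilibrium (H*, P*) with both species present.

From dP/dt = 0 with P > 0: 0.0017H* = 0.59, so H* = 347.
Substitute into dH/dt = 0: 1(1 - 347/490) = 0.0087P*.
The bracket is 0.292, giving P* = 0.292/0.0087 = 33.5.

H* ≈ 347, P* ≈ 33.5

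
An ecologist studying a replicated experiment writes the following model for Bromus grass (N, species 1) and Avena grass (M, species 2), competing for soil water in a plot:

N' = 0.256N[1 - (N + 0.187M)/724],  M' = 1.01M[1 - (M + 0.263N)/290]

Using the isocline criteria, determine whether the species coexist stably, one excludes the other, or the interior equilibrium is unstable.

stable coexistence

Compare the nullcline intercepts: K1/α12 = 724/0.187 = 3870 > K2 = 290; K2/α21 = 290/0.263 = 1100 > K1 = 724.
Since both inequalities hold, each species can invade when rare, so the interior equilibrium is stable.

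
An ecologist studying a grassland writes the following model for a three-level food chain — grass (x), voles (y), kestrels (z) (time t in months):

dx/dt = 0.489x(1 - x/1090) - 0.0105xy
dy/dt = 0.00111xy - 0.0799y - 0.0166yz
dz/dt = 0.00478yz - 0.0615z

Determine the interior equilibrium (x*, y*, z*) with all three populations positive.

x* ≈ 789, y* ≈ 12.9, z* ≈ 47.9

From dz/dt = 0: 0.00478y* = 0.0615, so y* = 12.9.
From dx/dt = 0: 0.489(1 - x*/1090) = 0.0105·12.9, giving x* = 1090·(1 - 0.276) = 789.
From dy/dt = 0: 0.00111·789 - 0.0799 = 0.0166z*, so z* = 0.796/0.0166 = 47.9.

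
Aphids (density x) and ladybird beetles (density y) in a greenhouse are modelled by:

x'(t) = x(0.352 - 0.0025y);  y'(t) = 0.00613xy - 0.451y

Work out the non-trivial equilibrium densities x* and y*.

x* ≈ 73.6, y* ≈ 141

Set dy/dt = 0 with y > 0: 0.00613x - 0.451 = 0, so x* = 0.451/0.00613 = 73.6.
Set dx/dt = 0 with x > 0: 0.352 - 0.0025y = 0, so y* = 0.352/0.0025 = 141.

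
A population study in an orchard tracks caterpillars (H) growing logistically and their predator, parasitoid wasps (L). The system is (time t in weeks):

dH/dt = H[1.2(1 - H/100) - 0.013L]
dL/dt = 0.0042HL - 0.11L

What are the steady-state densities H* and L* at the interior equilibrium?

H* ≈ 26.2, L* ≈ 68.1

From dL/dt = 0 with L > 0: 0.0042H* = 0.11, so H* = 26.2.
Substitute into dH/dt = 0: 1.2(1 - 26.2/100) = 0.013L*.
The bracket is 0.738, giving L* = 0.886/0.013 = 68.1.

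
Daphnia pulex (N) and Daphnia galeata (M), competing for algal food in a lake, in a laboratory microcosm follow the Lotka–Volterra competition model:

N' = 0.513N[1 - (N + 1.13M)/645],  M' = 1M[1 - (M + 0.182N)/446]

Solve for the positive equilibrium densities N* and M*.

Setting both brackets to zero gives the nullclines N + 1.13M = 645 and 0.182N + M = 446.
Substituting M = 446 - 0.182N into the first: N(1 - 1.13·0.182) = 645 - 1.13·446.
So N* = 141/0.794 = 178, and then M* = 446 - 0.182·178 = 414.

N* ≈ 178, M* ≈ 414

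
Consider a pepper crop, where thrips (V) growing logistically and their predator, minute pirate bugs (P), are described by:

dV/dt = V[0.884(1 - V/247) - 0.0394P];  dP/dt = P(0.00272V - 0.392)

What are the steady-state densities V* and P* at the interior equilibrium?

From dP/dt = 0 with P > 0: 0.00272V* = 0.392, so V* = 144.
Substitute into dV/dt = 0: 0.884(1 - 144/247) = 0.0394P*.
The bracket is 0.417, giving P* = 0.368/0.0394 = 9.35.

V* ≈ 144, P* ≈ 9.35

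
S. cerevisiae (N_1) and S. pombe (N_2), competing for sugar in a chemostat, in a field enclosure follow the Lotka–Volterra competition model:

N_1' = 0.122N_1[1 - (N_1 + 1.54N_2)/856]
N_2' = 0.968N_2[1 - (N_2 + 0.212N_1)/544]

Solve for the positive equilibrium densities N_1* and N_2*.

N_1* ≈ 27.1, N_2* ≈ 538

Setting both brackets to zero gives the nullclines N_1 + 1.54N_2 = 856 and 0.212N_1 + N_2 = 544.
Substituting N_2 = 544 - 0.212N_1 into the first: N_1(1 - 1.54·0.212) = 856 - 1.54·544.
So N_1* = 18.2/0.674 = 27.1, and then N_2* = 544 - 0.212·27.1 = 538.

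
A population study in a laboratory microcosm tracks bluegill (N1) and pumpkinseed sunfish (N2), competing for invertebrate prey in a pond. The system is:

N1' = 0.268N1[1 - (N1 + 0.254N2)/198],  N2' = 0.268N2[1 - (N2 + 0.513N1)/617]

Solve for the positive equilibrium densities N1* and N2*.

Setting both brackets to zero gives the nullclines N1 + 0.254N2 = 198 and 0.513N1 + N2 = 617.
Substituting N2 = 617 - 0.513N1 into the first: N1(1 - 0.254·0.513) = 198 - 0.254·617.
So N1* = 41.3/0.87 = 47.5, and then N2* = 617 - 0.513·47.5 = 593.

N1* ≈ 47.5, N2* ≈ 593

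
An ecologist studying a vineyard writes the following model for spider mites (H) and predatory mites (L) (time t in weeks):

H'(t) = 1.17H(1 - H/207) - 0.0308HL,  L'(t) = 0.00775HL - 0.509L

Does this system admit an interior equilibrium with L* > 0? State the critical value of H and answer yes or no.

Threshold H = 65.7; K > 65.7, so yes, the predator persists.

The predator equation gives dL/dt > 0 only when H > 0.509/0.00775 = 65.7.
Without the predator, H → K = 207. Since 207 > 65.7, the predator can invade and persist.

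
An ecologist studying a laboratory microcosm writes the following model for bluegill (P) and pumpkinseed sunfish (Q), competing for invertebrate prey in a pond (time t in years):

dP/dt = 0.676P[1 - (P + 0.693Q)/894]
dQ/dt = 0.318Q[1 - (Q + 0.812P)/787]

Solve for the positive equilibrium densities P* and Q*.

P* ≈ 797, Q* ≈ 140

Setting both brackets to zero gives the nullclines P + 0.693Q = 894 and 0.812P + Q = 787.
Substituting Q = 787 - 0.812P into the first: P(1 - 0.693·0.812) = 894 - 0.693·787.
So P* = 349/0.437 = 797, and then Q* = 787 - 0.812·797 = 140.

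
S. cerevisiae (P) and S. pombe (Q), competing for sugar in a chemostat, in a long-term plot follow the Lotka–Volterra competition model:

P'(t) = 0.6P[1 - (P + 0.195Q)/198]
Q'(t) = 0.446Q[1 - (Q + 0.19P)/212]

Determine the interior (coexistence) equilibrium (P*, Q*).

P* ≈ 163, Q* ≈ 181

Setting both brackets to zero gives the nullclines P + 0.195Q = 198 and 0.19P + Q = 212.
Substituting Q = 212 - 0.19P into the first: P(1 - 0.195·0.19) = 198 - 0.195·212.
So P* = 157/0.963 = 163, and then Q* = 212 - 0.19·163 = 181.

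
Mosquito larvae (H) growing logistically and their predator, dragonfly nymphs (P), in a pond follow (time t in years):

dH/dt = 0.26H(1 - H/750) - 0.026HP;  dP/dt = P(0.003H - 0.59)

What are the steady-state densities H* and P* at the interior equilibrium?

From dP/dt = 0 with P > 0: 0.003H* = 0.59, so H* = 197.
Substitute into dH/dt = 0: 0.26(1 - 197/750) = 0.026P*.
The bracket is 0.738, giving P* = 0.192/0.026 = 7.38.

H* ≈ 197, P* ≈ 7.38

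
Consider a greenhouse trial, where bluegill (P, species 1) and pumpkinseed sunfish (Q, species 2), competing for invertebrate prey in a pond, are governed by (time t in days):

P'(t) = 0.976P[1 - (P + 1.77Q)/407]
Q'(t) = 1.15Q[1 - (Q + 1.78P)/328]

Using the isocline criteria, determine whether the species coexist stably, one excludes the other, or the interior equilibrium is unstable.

Compare the nullcline intercepts: K1/α12 = 407/1.77 = 230 < K2 = 328; K2/α21 = 328/1.78 = 184 < K1 = 407.
Since both are reversed, neither can invade when rare; the interior point is a saddle.

unstable coexistence (outcome depends on initial conditions)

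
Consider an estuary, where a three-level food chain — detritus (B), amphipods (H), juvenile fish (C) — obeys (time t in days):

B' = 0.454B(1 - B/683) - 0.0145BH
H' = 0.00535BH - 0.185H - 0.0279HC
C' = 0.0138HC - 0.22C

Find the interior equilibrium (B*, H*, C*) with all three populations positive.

B* ≈ 335, H* ≈ 15.9, C* ≈ 57.7

From dC/dt = 0: 0.0138H* = 0.22, so H* = 15.9.
From dB/dt = 0: 0.454(1 - B*/683) = 0.0145·15.9, giving B* = 683·(1 - 0.509) = 335.
From dH/dt = 0: 0.00535·335 - 0.185 = 0.0279C*, so C* = 1.61/0.0279 = 57.7.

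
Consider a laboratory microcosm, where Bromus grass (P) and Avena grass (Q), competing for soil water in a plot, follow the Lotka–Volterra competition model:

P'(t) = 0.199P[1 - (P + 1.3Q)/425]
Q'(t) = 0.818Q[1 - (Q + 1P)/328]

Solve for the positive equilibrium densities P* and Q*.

Setting both brackets to zero gives the nullclines P + 1.3Q = 425 and 1P + Q = 328.
Substituting Q = 328 - 1P into the first: P(1 - 1.3·1) = 425 - 1.3·328.
So P* = -1.4/-0.3 = 4.67, and then Q* = 328 - 1·4.67 = 323.

P* ≈ 4.67, Q* ≈ 323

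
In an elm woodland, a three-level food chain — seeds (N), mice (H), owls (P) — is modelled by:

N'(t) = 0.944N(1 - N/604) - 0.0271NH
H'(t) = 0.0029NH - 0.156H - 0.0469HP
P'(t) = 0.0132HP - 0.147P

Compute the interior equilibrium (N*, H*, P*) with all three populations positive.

N* ≈ 411, H* ≈ 11.1, P* ≈ 22.1

From dP/dt = 0: 0.0132H* = 0.147, so H* = 11.1.
From dN/dt = 0: 0.944(1 - N*/604) = 0.0271·11.1, giving N* = 604·(1 - 0.32) = 411.
From dH/dt = 0: 0.0029·411 - 0.156 = 0.0469P*, so P* = 1.04/0.0469 = 22.1.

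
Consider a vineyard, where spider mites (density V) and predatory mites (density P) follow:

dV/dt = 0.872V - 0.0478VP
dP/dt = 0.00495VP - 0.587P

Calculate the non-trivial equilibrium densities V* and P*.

Set dP/dt = 0 with P > 0: 0.00495V - 0.587 = 0, so V* = 0.587/0.00495 = 119.
Set dV/dt = 0 with V > 0: 0.872 - 0.0478P = 0, so P* = 0.872/0.0478 = 18.2.

V* ≈ 119, P* ≈ 18.2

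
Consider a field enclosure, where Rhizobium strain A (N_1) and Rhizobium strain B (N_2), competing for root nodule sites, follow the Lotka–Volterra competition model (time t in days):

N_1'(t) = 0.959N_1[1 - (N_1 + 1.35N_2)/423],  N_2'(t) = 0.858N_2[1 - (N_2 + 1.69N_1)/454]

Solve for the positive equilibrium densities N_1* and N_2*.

Setting both brackets to zero gives the nullclines N_1 + 1.35N_2 = 423 and 1.69N_1 + N_2 = 454.
Substituting N_2 = 454 - 1.69N_1 into the first: N_1(1 - 1.35·1.69) = 423 - 1.35·454.
So N_1* = -190/-1.28 = 148, and then N_2* = 454 - 1.69·148 = 204.

N_1* ≈ 148, N_2* ≈ 204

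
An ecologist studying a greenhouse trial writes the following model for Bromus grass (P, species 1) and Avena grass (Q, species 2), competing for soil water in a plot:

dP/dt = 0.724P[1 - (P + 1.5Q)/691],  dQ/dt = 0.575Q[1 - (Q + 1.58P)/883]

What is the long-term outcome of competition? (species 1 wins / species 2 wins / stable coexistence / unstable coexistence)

Compare the nullcline intercepts: K1/α12 = 691/1.5 = 461 < K2 = 883; K2/α21 = 883/1.58 = 559 < K1 = 691.
Since both are reversed, neither can invade when rare; the interior point is a saddle.

unstable coexistence (outcome depends on initial conditions)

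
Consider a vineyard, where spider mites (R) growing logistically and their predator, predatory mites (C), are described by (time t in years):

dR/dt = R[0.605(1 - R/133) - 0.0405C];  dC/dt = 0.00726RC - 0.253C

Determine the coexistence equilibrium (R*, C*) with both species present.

From dC/dt = 0 with C > 0: 0.00726R* = 0.253, so R* = 34.8.
Substitute into dR/dt = 0: 0.605(1 - 34.8/133) = 0.0405C*.
The bracket is 0.738, giving C* = 0.446/0.0405 = 11.

R* ≈ 34.8, C* ≈ 11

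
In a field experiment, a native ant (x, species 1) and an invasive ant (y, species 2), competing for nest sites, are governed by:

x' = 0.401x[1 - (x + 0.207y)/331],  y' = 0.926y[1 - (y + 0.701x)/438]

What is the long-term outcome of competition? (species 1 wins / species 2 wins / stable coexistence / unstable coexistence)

stable coexistence

Compare the nullcline intercepts: K1/α12 = 331/0.207 = 1600 > K2 = 438; K2/α21 = 438/0.701 = 625 > K1 = 331.
Since both inequalities hold, each species can invade when rare, so the interior equilibrium is stable.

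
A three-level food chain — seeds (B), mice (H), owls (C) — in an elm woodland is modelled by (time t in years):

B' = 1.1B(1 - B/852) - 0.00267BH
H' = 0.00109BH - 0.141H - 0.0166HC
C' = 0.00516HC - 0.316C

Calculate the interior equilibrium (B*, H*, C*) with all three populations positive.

From dC/dt = 0: 0.00516H* = 0.316, so H* = 61.2.
From dB/dt = 0: 1.1(1 - B*/852) = 0.00267·61.2, giving B* = 852·(1 - 0.149) = 725.
From dH/dt = 0: 0.00109·725 - 0.141 = 0.0166C*, so C* = 0.65/0.0166 = 39.1.

B* ≈ 725, H* ≈ 61.2, C* ≈ 39.1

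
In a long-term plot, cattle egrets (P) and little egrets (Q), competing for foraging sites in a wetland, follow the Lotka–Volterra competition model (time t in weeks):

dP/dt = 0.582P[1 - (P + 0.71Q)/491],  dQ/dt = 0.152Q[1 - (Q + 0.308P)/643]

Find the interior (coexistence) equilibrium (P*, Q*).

P* ≈ 44.1, Q* ≈ 629

Setting both brackets to zero gives the nullclines P + 0.71Q = 491 and 0.308P + Q = 643.
Substituting Q = 643 - 0.308P into the first: P(1 - 0.71·0.308) = 491 - 0.71·643.
So P* = 34.5/0.781 = 44.1, and then Q* = 643 - 0.308·44.1 = 629.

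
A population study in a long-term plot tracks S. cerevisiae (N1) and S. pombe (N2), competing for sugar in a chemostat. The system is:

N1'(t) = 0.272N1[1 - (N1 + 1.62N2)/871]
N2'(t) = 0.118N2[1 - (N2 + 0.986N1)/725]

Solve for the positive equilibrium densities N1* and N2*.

N1* ≈ 508, N2* ≈ 224

Setting both brackets to zero gives the nullclines N1 + 1.62N2 = 871 and 0.986N1 + N2 = 725.
Substituting N2 = 725 - 0.986N1 into the first: N1(1 - 1.62·0.986) = 871 - 1.62·725.
So N1* = -304/-0.597 = 508, and then N2* = 725 - 0.986·508 = 224.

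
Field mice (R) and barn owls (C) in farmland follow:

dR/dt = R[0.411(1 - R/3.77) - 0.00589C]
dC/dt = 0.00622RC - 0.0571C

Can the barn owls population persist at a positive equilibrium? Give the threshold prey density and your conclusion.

The predator equation gives dC/dt > 0 only when R > 0.0571/0.00622 = 9.18.
Without the predator, R → K = 3.77. Since 3.77 < 9.18, the predator cannot invade.

Threshold R = 9.18; K < 9.18, so no, the predator goes extinct.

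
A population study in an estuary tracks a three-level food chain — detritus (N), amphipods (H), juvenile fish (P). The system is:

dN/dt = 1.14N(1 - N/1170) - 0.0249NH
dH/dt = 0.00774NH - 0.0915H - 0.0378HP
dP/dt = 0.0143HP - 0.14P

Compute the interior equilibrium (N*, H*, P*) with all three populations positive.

N* ≈ 920, H* ≈ 9.79, P* ≈ 186

From dP/dt = 0: 0.0143H* = 0.14, so H* = 9.79.
From dN/dt = 0: 1.14(1 - N*/1170) = 0.0249·9.79, giving N* = 1170·(1 - 0.214) = 920.
From dH/dt = 0: 0.00774·920 - 0.0915 = 0.0378P*, so P* = 7.03/0.0378 = 186.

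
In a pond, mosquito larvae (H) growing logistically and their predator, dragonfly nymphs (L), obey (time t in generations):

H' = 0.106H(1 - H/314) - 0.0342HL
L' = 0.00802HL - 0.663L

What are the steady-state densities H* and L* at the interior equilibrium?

H* ≈ 82.7, L* ≈ 2.28

From dL/dt = 0 with L > 0: 0.00802H* = 0.663, so H* = 82.7.
Substitute into dH/dt = 0: 0.106(1 - 82.7/314) = 0.0342L*.
The bracket is 0.737, giving L* = 0.0781/0.0342 = 2.28.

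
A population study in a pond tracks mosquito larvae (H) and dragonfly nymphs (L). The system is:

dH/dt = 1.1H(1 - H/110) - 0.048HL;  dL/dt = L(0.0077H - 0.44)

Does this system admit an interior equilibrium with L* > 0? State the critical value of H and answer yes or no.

The predator equation gives dL/dt > 0 only when H > 0.44/0.0077 = 57.1.
Without the predator, H → K = 110. Since 110 > 57.1, the predator can invade and persist.

Threshold H = 57.1; K > 57.1, so yes, the predator persists.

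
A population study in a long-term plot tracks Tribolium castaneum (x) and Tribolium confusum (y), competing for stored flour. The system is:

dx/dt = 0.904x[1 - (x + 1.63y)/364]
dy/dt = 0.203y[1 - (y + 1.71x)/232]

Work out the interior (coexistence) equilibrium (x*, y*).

Setting both brackets to zero gives the nullclines x + 1.63y = 364 and 1.71x + y = 232.
Substituting y = 232 - 1.71x into the first: x(1 - 1.63·1.71) = 364 - 1.63·232.
So x* = -14.2/-1.79 = 7.92, and then y* = 232 - 1.71·7.92 = 218.

x* ≈ 7.92, y* ≈ 218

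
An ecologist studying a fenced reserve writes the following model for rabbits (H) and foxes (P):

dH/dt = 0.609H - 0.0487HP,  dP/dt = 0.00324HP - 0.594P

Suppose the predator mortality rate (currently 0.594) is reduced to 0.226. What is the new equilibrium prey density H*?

At the interior fixed point, setting dP/dt = 0 with P > 0 fixes H* = (predator death rate)/(HP coefficient) — independent of the other coefficients.
With the change, H* = 0.226/0.00324 = 69.8; it falls from 183.

H* ≈ 69.8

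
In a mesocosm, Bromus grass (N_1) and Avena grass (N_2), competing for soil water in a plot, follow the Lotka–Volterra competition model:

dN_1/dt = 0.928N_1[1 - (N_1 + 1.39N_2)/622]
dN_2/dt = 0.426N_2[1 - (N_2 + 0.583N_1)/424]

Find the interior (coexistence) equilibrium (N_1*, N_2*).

N_1* ≈ 172, N_2* ≈ 324

Setting both brackets to zero gives the nullclines N_1 + 1.39N_2 = 622 and 0.583N_1 + N_2 = 424.
Substituting N_2 = 424 - 0.583N_1 into the first: N_1(1 - 1.39·0.583) = 622 - 1.39·424.
So N_1* = 32.6/0.19 = 172, and then N_2* = 424 - 0.583·172 = 324.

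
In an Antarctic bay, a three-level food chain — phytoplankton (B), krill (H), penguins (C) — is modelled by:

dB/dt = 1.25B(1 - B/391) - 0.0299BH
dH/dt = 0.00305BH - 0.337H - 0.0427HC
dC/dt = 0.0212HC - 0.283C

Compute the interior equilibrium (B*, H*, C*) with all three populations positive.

From dC/dt = 0: 0.0212H* = 0.283, so H* = 13.3.
From dB/dt = 0: 1.25(1 - B*/391) = 0.0299·13.3, giving B* = 391·(1 - 0.319) = 266.
From dH/dt = 0: 0.00305·266 - 0.337 = 0.0427C*, so C* = 0.475/0.0427 = 11.1.

B* ≈ 266, H* ≈ 13.3, C* ≈ 11.1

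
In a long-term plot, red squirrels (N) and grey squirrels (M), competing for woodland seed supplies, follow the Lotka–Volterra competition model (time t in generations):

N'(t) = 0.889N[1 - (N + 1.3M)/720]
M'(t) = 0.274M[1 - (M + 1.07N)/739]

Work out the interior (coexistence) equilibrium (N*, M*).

Setting both brackets to zero gives the nullclines N + 1.3M = 720 and 1.07N + M = 739.
Substituting M = 739 - 1.07N into the first: N(1 - 1.3·1.07) = 720 - 1.3·739.
So N* = -241/-0.391 = 616, and then M* = 739 - 1.07·616 = 80.3.

N* ≈ 616, M* ≈ 80.3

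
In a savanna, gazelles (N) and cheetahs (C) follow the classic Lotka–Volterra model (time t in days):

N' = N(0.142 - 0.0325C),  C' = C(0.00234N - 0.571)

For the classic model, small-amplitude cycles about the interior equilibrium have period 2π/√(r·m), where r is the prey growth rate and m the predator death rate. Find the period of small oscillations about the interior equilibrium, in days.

T ≈ 22.1 days

Here r = 0.142 and m = 0.571, so r·m = 0.0811.
ω = √0.0811 = 0.285 per day, hence T = 2π/ω ≈ 22.1 days.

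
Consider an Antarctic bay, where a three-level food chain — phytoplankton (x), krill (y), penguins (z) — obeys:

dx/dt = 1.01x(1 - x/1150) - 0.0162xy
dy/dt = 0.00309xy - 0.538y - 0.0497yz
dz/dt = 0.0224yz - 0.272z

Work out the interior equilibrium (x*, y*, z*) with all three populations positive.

x* ≈ 926, y* ≈ 12.1, z* ≈ 46.7

From dz/dt = 0: 0.0224y* = 0.272, so y* = 12.1.
From dx/dt = 0: 1.01(1 - x*/1150) = 0.0162·12.1, giving x* = 1150·(1 - 0.195) = 926.
From dy/dt = 0: 0.00309·926 - 0.538 = 0.0497z*, so z* = 2.32/0.0497 = 46.7.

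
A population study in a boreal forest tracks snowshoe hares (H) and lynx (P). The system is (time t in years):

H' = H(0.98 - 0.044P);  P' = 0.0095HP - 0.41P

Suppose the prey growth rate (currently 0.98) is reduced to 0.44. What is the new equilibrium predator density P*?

At the interior fixed point, setting dH/dt = 0 with H > 0 fixes P* = (prey growth rate)/(HP coefficient) — independent of the other coefficients.
With the change, P* = 0.44/0.044 = 10; it falls from 22.3.

P* ≈ 10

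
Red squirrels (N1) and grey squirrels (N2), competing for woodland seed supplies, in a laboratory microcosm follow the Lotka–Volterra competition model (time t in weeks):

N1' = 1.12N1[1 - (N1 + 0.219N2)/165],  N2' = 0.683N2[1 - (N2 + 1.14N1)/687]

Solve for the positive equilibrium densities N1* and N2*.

Setting both brackets to zero gives the nullclines N1 + 0.219N2 = 165 and 1.14N1 + N2 = 687.
Substituting N2 = 687 - 1.14N1 into the first: N1(1 - 0.219·1.14) = 165 - 0.219·687.
So N1* = 14.5/0.75 = 19.4, and then N2* = 687 - 1.14·19.4 = 665.

N1* ≈ 19.4, N2* ≈ 665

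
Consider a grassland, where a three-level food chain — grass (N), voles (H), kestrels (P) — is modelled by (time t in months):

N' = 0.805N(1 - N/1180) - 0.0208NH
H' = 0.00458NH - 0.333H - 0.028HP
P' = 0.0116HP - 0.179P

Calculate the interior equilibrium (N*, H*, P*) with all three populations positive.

From dP/dt = 0: 0.0116H* = 0.179, so H* = 15.4.
From dN/dt = 0: 0.805(1 - N*/1180) = 0.0208·15.4, giving N* = 1180·(1 - 0.399) = 710.
From dH/dt = 0: 0.00458·710 - 0.333 = 0.028P*, so P* = 2.92/0.028 = 104.

N* ≈ 710, H* ≈ 15.4, P* ≈ 104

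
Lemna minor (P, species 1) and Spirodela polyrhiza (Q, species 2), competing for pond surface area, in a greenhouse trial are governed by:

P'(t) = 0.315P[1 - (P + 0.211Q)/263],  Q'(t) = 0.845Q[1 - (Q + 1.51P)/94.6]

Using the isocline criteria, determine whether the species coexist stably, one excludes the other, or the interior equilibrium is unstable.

species 1 excludes species 2

Compare the nullcline intercepts: K1/α12 = 263/0.211 = 1250 > K2 = 94.6; K2/α21 = 94.6/1.51 = 62.6 < K1 = 263.
Since the inequalities point opposite ways, species 1 can invade but species 2 cannot.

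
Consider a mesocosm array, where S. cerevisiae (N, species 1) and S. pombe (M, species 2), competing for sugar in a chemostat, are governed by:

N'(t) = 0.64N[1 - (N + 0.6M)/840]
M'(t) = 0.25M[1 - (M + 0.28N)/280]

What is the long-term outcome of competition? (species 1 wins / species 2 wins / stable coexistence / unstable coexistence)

Compare the nullcline intercepts: K1/α12 = 840/0.6 = 1400 > K2 = 280; K2/α21 = 280/0.28 = 1000 > K1 = 840.
Since both inequalities hold, each species can invade when rare, so the interior equilibrium is stable.

stable coexistence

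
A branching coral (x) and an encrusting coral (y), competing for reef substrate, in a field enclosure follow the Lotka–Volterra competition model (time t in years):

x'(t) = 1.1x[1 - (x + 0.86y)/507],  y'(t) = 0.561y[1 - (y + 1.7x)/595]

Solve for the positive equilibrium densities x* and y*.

x* ≈ 10.2, y* ≈ 578

Setting both brackets to zero gives the nullclines x + 0.86y = 507 and 1.7x + y = 595.
Substituting y = 595 - 1.7x into the first: x(1 - 0.86·1.7) = 507 - 0.86·595.
So x* = -4.7/-0.462 = 10.2, and then y* = 595 - 1.7·10.2 = 578.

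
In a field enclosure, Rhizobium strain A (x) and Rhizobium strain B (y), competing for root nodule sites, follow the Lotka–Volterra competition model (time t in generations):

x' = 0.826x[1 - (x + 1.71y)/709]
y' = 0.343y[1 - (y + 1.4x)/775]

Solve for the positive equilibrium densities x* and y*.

Setting both brackets to zero gives the nullclines x + 1.71y = 709 and 1.4x + y = 775.
Substituting y = 775 - 1.4x into the first: x(1 - 1.71·1.4) = 709 - 1.71·775.
So x* = -616/-1.39 = 442, and then y* = 775 - 1.4·442 = 156.

x* ≈ 442, y* ≈ 156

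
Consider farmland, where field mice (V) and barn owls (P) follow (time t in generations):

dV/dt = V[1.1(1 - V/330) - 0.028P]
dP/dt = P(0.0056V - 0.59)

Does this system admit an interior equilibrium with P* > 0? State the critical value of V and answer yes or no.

Threshold V = 105; K > 105, so yes, the predator persists.

The predator equation gives dP/dt > 0 only when V > 0.59/0.0056 = 105.
Without the predator, V → K = 330. Since 330 > 105, the predator can invade and persist.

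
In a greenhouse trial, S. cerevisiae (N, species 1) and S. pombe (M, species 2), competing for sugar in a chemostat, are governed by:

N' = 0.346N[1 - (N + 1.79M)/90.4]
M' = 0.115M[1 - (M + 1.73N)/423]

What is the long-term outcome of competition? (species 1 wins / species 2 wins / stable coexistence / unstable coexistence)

Compare the nullcline intercepts: K1/α12 = 90.4/1.79 = 50.5 < K2 = 423; K2/α21 = 423/1.73 = 245 > K1 = 90.4.
Since the inequalities point opposite ways, species 2 can invade but species 1 cannot.

species 2 excludes species 1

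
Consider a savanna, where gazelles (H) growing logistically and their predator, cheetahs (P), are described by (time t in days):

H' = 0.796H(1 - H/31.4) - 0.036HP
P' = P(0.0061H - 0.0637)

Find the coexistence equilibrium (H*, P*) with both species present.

From dP/dt = 0 with P > 0: 0.0061H* = 0.0637, so H* = 10.4.
Substitute into dH/dt = 0: 0.796(1 - 10.4/31.4) = 0.036P*.
The bracket is 0.667, giving P* = 0.531/0.036 = 14.8.

H* ≈ 10.4, P* ≈ 14.8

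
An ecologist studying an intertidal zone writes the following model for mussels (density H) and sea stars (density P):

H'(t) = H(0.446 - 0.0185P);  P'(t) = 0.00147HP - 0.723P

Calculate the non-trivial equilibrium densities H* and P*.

H* ≈ 492, P* ≈ 24.1

Set dP/dt = 0 with P > 0: 0.00147H - 0.723 = 0, so H* = 0.723/0.00147 = 492.
Set dH/dt = 0 with H > 0: 0.446 - 0.0185P = 0, so P* = 0.446/0.0185 = 24.1.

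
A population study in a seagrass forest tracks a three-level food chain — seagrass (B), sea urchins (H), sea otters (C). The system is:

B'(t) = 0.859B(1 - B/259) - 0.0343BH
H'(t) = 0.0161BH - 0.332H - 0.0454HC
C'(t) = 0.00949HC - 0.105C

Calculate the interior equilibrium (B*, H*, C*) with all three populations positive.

B* ≈ 145, H* ≈ 11.1, C* ≈ 44

From dC/dt = 0: 0.00949H* = 0.105, so H* = 11.1.
From dB/dt = 0: 0.859(1 - B*/259) = 0.0343·11.1, giving B* = 259·(1 - 0.442) = 145.
From dH/dt = 0: 0.0161·145 - 0.332 = 0.0454C*, so C* = 2/0.0454 = 44.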